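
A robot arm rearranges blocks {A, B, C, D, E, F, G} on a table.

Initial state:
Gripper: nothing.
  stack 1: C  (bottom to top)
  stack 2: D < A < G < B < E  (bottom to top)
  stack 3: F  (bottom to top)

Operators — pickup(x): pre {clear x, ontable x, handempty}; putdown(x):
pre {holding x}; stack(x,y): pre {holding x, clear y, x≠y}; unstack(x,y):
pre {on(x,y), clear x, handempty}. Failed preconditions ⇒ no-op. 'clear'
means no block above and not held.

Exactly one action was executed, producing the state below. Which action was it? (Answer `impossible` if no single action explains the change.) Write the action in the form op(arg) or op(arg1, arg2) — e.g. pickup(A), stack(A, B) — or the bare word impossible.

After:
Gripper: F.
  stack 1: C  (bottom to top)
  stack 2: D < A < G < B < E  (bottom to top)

target: towers=[C; D/A/G/B/E] holding=F
         pickup(F) → towers=[C; D/A/G/B/E] holding=F  ← match
     unstack(E, B) → towers=[C; D/A/G/B; F] holding=E
         pickup(C) → towers=[D/A/G/B/E; F] holding=C

pickup(F)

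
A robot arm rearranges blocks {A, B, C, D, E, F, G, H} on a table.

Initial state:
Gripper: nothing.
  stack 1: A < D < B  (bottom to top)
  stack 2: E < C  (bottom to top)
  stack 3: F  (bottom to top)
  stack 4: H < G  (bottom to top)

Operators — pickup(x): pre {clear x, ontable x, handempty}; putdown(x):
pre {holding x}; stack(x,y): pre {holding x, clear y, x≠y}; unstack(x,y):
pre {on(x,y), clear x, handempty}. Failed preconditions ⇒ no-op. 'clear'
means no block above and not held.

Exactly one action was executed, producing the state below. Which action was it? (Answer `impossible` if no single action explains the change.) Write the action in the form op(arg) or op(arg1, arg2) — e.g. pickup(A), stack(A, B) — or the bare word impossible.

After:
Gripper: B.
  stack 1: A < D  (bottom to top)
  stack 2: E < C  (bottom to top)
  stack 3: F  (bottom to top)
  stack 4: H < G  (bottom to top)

unstack(B, D)

target: towers=[A/D; E/C; F; H/G] holding=B
     unstack(G, H) → towers=[A/D/B; E/C; F; H] holding=G
     unstack(B, D) → towers=[A/D; E/C; F; H/G] holding=B  ← match
         pickup(F) → towers=[A/D/B; E/C; H/G] holding=F
     unstack(C, E) → towers=[A/D/B; E; F; H/G] holding=C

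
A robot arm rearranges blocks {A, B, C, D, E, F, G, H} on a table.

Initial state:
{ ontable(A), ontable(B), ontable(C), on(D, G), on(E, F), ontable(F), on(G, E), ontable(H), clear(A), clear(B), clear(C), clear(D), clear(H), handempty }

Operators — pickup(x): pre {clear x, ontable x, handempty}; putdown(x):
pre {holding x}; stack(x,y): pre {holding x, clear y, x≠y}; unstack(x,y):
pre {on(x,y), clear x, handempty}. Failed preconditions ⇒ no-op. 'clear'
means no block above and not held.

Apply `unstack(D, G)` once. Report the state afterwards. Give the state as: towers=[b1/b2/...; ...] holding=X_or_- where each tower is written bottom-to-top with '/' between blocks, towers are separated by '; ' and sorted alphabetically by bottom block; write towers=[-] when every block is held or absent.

towers=[A; B; C; F/E/G; H] holding=D

before: towers=[A; B; C; F/E/G/D; H] holding=-
pre[unstack(D, G)]: on(D,G) ✓, clear(D) ✓, handempty ✓
all met → apply unstack(D, G)
after:  towers=[A; B; C; F/E/G; H] holding=D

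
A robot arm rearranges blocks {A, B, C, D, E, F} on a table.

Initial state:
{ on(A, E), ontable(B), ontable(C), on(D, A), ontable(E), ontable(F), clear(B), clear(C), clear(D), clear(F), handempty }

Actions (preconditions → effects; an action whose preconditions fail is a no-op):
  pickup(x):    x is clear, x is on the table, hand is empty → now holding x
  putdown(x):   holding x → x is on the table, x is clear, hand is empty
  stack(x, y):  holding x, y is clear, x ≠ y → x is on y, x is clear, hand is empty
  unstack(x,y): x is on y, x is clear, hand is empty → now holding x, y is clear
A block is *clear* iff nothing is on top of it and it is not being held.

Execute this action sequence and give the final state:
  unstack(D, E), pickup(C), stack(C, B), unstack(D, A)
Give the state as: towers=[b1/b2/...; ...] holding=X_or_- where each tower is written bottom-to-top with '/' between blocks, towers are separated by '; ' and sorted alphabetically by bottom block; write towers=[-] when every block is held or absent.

step 1 (unstack(D, E)) [no-op]: towers=[B; C; E/A/D; F] holding=-
step 2 (pickup(C)): towers=[B; E/A/D; F] holding=C
step 3 (stack(C, B)): towers=[B/C; E/A/D; F] holding=-
step 4 (unstack(D, A)): towers=[B/C; E/A; F] holding=D

towers=[B/C; E/A; F] holding=D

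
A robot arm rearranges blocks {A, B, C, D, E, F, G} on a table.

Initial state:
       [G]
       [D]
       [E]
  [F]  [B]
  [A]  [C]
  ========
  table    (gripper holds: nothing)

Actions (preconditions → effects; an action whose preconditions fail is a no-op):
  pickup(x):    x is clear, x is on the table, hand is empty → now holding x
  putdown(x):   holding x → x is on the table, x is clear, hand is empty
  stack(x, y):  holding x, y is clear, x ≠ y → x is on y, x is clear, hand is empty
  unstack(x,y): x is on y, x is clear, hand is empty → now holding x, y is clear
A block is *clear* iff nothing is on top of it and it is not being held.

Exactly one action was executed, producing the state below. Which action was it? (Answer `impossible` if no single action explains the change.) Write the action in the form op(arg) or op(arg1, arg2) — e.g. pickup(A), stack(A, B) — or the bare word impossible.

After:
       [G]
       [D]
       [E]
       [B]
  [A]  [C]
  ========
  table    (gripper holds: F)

unstack(F, A)

target: towers=[A; C/B/E/D/G] holding=F
     unstack(F, A) → towers=[A; C/B/E/D/G] holding=F  ← match
     unstack(G, D) → towers=[A/F; C/B/E/D] holding=G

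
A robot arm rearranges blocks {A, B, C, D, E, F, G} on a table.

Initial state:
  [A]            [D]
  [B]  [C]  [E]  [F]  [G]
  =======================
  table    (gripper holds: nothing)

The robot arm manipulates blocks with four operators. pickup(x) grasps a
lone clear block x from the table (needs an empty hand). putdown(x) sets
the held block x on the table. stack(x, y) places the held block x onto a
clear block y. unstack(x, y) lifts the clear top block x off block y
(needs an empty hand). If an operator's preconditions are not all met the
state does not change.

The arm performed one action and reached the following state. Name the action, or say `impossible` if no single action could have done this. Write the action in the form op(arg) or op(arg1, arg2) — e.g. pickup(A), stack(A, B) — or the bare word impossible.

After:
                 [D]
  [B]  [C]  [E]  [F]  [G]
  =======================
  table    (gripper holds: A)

target: towers=[B; C; E; F/D; G] holding=A
         pickup(G) → towers=[B/A; C; E; F/D] holding=G
     unstack(D, F) → towers=[B/A; C; E; F; G] holding=D
     unstack(A, B) → towers=[B; C; E; F/D; G] holding=A  ← match
         pickup(E) → towers=[B/A; C; F/D; G] holding=E
         pickup(C) → towers=[B/A; E; F/D; G] holding=C

unstack(A, B)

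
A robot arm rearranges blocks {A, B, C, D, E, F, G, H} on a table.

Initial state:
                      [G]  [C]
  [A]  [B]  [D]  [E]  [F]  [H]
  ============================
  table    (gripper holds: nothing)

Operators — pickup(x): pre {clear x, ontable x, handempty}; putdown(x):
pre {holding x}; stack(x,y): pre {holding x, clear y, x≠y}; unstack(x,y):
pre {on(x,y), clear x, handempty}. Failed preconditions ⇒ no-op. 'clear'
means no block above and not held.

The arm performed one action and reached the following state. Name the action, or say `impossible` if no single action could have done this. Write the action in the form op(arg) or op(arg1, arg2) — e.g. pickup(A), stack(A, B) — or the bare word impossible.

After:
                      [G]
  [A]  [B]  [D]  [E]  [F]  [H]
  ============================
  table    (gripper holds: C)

target: towers=[A; B; D; E; F/G; H] holding=C
     unstack(G, F) → towers=[A; B; D; E; F; H/C] holding=G
         pickup(A) → towers=[B; D; E; F/G; H/C] holding=A
         pickup(E) → towers=[A; B; D; F/G; H/C] holding=E
         pickup(B) → towers=[A; D; E; F/G; H/C] holding=B
         pickup(D) → towers=[A; B; E; F/G; H/C] holding=D
     unstack(C, H) → towers=[A; B; D; E; F/G; H] holding=C  ← match

unstack(C, H)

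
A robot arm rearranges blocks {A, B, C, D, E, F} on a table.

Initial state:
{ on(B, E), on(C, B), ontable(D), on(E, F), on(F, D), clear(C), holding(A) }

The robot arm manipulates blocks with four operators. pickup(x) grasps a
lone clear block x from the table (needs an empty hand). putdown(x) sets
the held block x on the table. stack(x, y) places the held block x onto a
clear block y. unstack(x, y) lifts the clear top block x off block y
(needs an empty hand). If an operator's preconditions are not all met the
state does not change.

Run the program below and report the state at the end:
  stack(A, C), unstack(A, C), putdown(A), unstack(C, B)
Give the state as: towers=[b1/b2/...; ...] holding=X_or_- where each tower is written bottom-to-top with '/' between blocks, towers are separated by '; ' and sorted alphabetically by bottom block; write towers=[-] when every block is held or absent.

towers=[A; D/F/E/B] holding=C

step 1 (stack(A, C)): towers=[D/F/E/B/C/A] holding=-
step 2 (unstack(A, C)): towers=[D/F/E/B/C] holding=A
step 3 (putdown(A)): towers=[A; D/F/E/B/C] holding=-
step 4 (unstack(C, B)): towers=[A; D/F/E/B] holding=C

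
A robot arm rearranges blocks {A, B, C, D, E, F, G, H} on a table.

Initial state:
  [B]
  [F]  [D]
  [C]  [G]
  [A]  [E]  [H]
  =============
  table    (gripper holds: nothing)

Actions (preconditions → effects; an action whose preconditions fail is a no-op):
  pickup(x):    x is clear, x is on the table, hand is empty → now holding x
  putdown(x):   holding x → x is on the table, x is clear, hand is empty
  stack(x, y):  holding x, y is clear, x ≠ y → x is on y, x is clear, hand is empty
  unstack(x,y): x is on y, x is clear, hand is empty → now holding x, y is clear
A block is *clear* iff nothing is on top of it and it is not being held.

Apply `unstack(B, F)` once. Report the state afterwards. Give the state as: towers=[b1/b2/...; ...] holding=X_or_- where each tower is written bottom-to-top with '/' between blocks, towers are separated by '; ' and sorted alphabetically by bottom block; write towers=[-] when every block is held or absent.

towers=[A/C/F; E/G/D; H] holding=B

before: towers=[A/C/F/B; E/G/D; H] holding=-
pre[unstack(B, F)]: on(B,F) ✓, clear(B) ✓, handempty ✓
all met → apply unstack(B, F)
after:  towers=[A/C/F; E/G/D; H] holding=B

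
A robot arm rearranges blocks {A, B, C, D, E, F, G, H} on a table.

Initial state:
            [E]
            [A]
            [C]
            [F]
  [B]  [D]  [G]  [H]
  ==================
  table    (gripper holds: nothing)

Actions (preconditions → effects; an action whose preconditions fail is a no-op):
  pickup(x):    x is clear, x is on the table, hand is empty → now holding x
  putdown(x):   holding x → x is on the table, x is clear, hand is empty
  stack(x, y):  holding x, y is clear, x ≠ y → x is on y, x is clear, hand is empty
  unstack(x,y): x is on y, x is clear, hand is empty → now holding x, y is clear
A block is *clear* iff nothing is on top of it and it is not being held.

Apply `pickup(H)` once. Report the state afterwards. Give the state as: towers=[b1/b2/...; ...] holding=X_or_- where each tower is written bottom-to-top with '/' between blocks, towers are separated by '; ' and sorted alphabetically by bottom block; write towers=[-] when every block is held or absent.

towers=[B; D; G/F/C/A/E] holding=H

before: towers=[B; D; G/F/C/A/E; H] holding=-
pre[pickup(H)]: clear(H) ok, ontable(H) ok, handempty ok
all met → apply pickup(H)
after:  towers=[B; D; G/F/C/A/E] holding=H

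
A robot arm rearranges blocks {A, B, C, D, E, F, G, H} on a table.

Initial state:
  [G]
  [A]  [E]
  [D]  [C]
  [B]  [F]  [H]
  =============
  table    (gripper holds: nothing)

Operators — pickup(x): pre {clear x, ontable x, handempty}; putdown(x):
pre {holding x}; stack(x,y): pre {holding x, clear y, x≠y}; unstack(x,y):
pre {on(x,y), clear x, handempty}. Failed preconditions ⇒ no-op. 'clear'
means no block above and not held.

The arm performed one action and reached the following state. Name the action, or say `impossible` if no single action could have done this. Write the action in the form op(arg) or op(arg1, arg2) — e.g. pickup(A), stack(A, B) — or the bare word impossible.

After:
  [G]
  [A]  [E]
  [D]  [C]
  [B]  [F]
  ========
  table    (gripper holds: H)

pickup(H)

target: towers=[B/D/A/G; F/C/E] holding=H
     unstack(G, A) → towers=[B/D/A; F/C/E; H] holding=G
     unstack(E, C) → towers=[B/D/A/G; F/C; H] holding=E
         pickup(H) → towers=[B/D/A/G; F/C/E] holding=H  ← match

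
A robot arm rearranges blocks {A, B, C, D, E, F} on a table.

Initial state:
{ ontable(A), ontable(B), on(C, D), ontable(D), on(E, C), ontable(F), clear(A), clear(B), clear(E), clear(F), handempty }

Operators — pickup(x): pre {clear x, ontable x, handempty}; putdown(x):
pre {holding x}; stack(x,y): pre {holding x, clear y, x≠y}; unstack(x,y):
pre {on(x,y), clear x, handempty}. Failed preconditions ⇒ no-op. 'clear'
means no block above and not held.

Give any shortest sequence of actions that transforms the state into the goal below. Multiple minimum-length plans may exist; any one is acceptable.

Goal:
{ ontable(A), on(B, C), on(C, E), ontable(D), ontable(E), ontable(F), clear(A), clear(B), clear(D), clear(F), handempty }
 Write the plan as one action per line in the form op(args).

step 1 (unstack(E, C)): towers=[A; B; D/C; F] holding=E
step 2 (putdown(E)): towers=[A; B; D/C; E; F] holding=-
step 3 (unstack(C, D)): towers=[A; B; D; E; F] holding=C
step 4 (stack(C, E)): towers=[A; B; D; E/C; F] holding=-
step 5 (pickup(B)): towers=[A; D; E/C; F] holding=B
step 6 (stack(B, C)): towers=[A; D; E/C/B; F] holding=-
goal check: towers=[A; D; E/C/B; F] holding=- — reached (length 6, optimal by BFS)

unstack(E, C)
putdown(E)
unstack(C, D)
stack(C, E)
pickup(B)
stack(B, C)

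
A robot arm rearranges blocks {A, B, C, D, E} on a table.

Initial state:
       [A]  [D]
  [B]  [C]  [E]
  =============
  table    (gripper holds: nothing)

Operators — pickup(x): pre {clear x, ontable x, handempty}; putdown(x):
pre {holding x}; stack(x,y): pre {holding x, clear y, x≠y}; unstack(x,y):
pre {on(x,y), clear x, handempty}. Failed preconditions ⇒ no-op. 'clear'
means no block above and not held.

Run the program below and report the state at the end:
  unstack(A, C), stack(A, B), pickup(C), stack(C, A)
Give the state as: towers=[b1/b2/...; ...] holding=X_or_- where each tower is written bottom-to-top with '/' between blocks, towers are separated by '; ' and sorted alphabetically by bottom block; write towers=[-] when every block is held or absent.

towers=[B/A/C; E/D] holding=-

step 1 (unstack(A, C)): towers=[B; C; E/D] holding=A
step 2 (stack(A, B)): towers=[B/A; C; E/D] holding=-
step 3 (pickup(C)): towers=[B/A; E/D] holding=C
step 4 (stack(C, A)): towers=[B/A/C; E/D] holding=-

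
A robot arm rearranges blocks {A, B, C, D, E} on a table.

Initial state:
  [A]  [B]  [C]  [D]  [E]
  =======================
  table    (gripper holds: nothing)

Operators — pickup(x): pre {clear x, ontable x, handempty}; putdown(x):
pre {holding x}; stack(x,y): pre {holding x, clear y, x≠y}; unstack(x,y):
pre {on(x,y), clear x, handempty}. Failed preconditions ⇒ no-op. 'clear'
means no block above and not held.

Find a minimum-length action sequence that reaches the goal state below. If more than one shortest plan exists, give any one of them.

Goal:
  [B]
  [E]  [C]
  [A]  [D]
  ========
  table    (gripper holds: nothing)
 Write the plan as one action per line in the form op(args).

step 1 (pickup(E)): towers=[A; B; C; D] holding=E
step 2 (stack(E, A)): towers=[A/E; B; C; D] holding=-
step 3 (pickup(B)): towers=[A/E; C; D] holding=B
step 4 (stack(B, E)): towers=[A/E/B; C; D] holding=-
step 5 (pickup(C)): towers=[A/E/B; D] holding=C
step 6 (stack(C, D)): towers=[A/E/B; D/C] holding=-
goal check: towers=[A/E/B; D/C] holding=- — reached (length 6, optimal by BFS)

pickup(E)
stack(E, A)
pickup(B)
stack(B, E)
pickup(C)
stack(C, D)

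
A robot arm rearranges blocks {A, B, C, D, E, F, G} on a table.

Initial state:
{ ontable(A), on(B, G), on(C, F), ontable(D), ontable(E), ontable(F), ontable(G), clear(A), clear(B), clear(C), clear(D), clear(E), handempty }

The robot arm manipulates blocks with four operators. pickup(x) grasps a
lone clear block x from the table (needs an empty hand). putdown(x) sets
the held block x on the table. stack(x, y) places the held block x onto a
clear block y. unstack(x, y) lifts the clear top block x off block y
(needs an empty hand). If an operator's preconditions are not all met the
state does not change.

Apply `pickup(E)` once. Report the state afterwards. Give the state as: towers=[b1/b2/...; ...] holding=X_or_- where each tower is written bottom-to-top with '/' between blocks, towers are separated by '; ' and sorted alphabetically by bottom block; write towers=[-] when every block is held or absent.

towers=[A; D; F/C; G/B] holding=E

before: towers=[A; D; E; F/C; G/B] holding=-
pre[pickup(E)]: clear(E) ✓, ontable(E) ✓, handempty ✓
all met → apply pickup(E)
after:  towers=[A; D; F/C; G/B] holding=E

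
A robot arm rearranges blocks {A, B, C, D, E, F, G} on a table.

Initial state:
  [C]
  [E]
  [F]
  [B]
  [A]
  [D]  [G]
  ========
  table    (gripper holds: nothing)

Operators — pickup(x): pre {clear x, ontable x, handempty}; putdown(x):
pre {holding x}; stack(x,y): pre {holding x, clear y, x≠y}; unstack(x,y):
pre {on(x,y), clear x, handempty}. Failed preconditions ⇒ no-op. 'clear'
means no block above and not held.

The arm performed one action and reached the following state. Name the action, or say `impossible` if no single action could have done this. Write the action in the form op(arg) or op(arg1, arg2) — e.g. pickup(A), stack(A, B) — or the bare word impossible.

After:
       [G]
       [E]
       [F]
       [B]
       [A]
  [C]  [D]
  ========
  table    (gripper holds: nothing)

impossible

target: towers=[C; D/A/B/F/E/G] holding=-
         pickup(G) → towers=[D/A/B/F/E/C] holding=G
     unstack(C, E) → towers=[D/A/B/F/E; G] holding=C
none of the 2 applicable actions match → impossible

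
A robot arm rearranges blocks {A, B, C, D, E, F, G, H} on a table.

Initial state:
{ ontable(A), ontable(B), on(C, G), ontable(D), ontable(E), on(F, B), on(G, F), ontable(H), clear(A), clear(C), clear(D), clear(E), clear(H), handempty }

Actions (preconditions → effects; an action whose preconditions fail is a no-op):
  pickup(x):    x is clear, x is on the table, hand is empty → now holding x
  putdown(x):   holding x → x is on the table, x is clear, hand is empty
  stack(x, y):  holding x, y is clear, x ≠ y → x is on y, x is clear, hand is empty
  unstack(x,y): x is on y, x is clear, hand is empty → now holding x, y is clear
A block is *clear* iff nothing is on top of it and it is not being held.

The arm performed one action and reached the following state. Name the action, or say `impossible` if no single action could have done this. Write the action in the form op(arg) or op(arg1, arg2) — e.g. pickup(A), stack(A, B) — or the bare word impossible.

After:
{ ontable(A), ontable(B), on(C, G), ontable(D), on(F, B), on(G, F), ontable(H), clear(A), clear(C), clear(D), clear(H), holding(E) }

pickup(E)

target: towers=[A; B/F/G/C; D; H] holding=E
         pickup(A) → towers=[B/F/G/C; D; E; H] holding=A
         pickup(E) → towers=[A; B/F/G/C; D; H] holding=E  ← match
         pickup(H) → towers=[A; B/F/G/C; D; E] holding=H
         pickup(D) → towers=[A; B/F/G/C; E; H] holding=D
     unstack(C, G) → towers=[A; B/F/G; D; E; H] holding=C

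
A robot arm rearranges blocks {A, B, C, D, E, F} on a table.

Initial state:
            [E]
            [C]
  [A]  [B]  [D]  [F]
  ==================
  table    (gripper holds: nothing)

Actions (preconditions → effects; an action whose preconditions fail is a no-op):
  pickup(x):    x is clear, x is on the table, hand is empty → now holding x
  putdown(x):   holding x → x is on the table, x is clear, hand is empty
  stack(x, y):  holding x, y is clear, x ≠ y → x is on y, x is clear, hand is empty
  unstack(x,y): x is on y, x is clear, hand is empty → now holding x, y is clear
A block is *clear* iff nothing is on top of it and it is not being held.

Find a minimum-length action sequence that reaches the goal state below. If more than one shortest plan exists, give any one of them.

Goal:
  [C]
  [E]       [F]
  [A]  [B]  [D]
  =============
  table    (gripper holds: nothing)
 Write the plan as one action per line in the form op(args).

step 1 (unstack(E, C)): towers=[A; B; D/C; F] holding=E
step 2 (stack(E, A)): towers=[A/E; B; D/C; F] holding=-
step 3 (unstack(C, D)): towers=[A/E; B; D; F] holding=C
step 4 (stack(C, E)): towers=[A/E/C; B; D; F] holding=-
step 5 (pickup(F)): towers=[A/E/C; B; D] holding=F
step 6 (stack(F, D)): towers=[A/E/C; B; D/F] holding=-
goal check: towers=[A/E/C; B; D/F] holding=- — reached (length 6, optimal by BFS)

unstack(E, C)
stack(E, A)
unstack(C, D)
stack(C, E)
pickup(F)
stack(F, D)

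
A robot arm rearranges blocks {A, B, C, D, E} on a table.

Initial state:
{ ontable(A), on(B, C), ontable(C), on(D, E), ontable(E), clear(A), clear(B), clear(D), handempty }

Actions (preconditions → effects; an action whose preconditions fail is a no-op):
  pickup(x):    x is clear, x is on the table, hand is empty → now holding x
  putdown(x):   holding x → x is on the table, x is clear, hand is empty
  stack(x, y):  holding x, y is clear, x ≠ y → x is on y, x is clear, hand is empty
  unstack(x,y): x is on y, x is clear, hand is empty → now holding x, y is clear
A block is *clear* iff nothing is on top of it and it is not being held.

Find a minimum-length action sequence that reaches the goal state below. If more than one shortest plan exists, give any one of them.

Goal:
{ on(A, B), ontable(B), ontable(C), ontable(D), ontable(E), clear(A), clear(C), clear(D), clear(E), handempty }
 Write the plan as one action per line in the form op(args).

step 1 (unstack(B, C)): towers=[A; C; E/D] holding=B
step 2 (putdown(B)): towers=[A; B; C; E/D] holding=-
step 3 (unstack(D, E)): towers=[A; B; C; E] holding=D
step 4 (putdown(D)): towers=[A; B; C; D; E] holding=-
step 5 (pickup(A)): towers=[B; C; D; E] holding=A
step 6 (stack(A, B)): towers=[B/A; C; D; E] holding=-
goal check: towers=[B/A; C; D; E] holding=- — reached (length 6, optimal by BFS)

unstack(B, C)
putdown(B)
unstack(D, E)
putdown(D)
pickup(A)
stack(A, B)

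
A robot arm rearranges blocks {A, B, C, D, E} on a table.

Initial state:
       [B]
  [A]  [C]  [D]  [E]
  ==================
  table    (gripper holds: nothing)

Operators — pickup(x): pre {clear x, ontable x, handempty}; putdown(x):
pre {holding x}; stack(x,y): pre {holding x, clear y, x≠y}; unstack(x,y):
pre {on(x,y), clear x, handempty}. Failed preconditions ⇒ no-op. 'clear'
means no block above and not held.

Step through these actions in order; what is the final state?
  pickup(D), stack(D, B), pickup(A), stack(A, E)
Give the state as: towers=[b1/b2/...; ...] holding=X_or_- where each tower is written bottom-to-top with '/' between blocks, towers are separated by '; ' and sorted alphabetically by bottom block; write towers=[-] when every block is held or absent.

towers=[C/B/D; E/A] holding=-

step 1 (pickup(D)): towers=[A; C/B; E] holding=D
step 2 (stack(D, B)): towers=[A; C/B/D; E] holding=-
step 3 (pickup(A)): towers=[C/B/D; E] holding=A
step 4 (stack(A, E)): towers=[C/B/D; E/A] holding=-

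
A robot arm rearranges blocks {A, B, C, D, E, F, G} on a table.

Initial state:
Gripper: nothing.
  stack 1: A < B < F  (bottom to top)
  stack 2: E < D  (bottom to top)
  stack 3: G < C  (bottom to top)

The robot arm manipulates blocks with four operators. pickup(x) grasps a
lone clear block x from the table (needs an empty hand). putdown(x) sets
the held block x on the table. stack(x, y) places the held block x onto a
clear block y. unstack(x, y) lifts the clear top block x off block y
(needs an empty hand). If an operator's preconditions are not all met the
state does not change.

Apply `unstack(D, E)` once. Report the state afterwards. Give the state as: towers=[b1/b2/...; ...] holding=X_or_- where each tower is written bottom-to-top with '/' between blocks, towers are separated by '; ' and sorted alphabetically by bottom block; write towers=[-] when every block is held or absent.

towers=[A/B/F; E; G/C] holding=D

before: towers=[A/B/F; E/D; G/C] holding=-
pre[unstack(D, E)]: on(D,E) yes, clear(D) yes, handempty yes
all met → apply unstack(D, E)
after:  towers=[A/B/F; E; G/C] holding=D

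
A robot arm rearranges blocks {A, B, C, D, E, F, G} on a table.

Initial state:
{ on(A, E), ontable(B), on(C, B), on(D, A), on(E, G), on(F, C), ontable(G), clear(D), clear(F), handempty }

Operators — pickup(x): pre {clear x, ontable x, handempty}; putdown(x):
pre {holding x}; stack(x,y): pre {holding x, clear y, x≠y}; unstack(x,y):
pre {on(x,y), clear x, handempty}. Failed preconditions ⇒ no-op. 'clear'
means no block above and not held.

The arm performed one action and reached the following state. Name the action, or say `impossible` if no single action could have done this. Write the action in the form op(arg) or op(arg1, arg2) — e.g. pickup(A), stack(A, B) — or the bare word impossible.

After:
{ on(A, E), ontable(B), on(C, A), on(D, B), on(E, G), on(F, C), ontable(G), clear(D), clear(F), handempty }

impossible

target: towers=[B/D; G/E/A/C/F] holding=-
     unstack(F, C) → towers=[B/C; G/E/A/D] holding=F
     unstack(D, A) → towers=[B/C/F; G/E/A] holding=D
none of the 2 applicable actions match → impossible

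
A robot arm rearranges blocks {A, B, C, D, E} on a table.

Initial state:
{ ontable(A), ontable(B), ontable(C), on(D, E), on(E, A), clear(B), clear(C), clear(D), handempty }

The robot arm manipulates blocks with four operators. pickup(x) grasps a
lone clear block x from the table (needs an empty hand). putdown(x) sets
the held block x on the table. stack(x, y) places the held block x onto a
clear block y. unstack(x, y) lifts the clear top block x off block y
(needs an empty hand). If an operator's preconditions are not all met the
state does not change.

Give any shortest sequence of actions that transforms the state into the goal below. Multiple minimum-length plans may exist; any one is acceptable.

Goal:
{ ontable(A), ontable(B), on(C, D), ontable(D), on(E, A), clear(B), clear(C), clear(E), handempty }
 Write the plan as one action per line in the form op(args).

unstack(D, E)
putdown(D)
pickup(C)
stack(C, D)

step 1 (unstack(D, E)): towers=[A/E; B; C] holding=D
step 2 (putdown(D)): towers=[A/E; B; C; D] holding=-
step 3 (pickup(C)): towers=[A/E; B; D] holding=C
step 4 (stack(C, D)): towers=[A/E; B; D/C] holding=-
goal check: towers=[A/E; B; D/C] holding=- — reached (length 4, optimal by BFS)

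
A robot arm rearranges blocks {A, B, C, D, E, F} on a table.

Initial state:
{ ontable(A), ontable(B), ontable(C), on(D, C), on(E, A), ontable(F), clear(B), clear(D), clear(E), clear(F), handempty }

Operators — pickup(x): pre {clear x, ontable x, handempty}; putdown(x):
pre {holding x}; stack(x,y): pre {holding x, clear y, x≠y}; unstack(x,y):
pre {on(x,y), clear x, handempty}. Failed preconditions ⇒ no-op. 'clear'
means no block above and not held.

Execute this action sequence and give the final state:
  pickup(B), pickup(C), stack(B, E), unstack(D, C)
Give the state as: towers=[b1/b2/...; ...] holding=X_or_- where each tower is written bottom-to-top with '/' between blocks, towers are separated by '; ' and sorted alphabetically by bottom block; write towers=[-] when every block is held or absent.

towers=[A/E/B; C; F] holding=D

step 1 (pickup(B)): towers=[A/E; C/D; F] holding=B
step 2 (pickup(C)) [no-op]: towers=[A/E; C/D; F] holding=B
step 3 (stack(B, E)): towers=[A/E/B; C/D; F] holding=-
step 4 (unstack(D, C)): towers=[A/E/B; C; F] holding=D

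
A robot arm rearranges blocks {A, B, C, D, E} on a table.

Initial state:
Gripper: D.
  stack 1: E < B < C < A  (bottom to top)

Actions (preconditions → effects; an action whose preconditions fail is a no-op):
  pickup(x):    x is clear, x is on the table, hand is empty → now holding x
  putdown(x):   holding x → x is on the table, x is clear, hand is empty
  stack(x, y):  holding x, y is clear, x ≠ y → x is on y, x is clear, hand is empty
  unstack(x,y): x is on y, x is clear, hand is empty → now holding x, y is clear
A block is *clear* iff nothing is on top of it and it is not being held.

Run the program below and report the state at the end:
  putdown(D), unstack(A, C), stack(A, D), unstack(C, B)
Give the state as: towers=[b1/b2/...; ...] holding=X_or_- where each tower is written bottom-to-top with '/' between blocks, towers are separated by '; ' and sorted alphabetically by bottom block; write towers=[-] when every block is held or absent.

towers=[D/A; E/B] holding=C

step 1 (putdown(D)): towers=[D; E/B/C/A] holding=-
step 2 (unstack(A, C)): towers=[D; E/B/C] holding=A
step 3 (stack(A, D)): towers=[D/A; E/B/C] holding=-
step 4 (unstack(C, B)): towers=[D/A; E/B] holding=C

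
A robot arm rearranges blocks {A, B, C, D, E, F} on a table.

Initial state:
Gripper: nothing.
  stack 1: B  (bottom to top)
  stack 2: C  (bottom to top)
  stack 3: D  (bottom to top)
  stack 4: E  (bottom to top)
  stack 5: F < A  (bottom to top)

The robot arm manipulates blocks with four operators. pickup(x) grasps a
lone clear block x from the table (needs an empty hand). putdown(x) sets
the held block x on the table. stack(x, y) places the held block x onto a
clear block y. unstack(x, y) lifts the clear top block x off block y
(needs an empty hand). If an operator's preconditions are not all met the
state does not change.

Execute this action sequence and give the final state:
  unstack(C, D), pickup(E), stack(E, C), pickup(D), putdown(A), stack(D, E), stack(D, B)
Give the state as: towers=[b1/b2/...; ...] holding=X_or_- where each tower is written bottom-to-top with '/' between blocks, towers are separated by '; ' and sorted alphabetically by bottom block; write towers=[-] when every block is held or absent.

step 1 (unstack(C, D)) [no-op]: towers=[B; C; D; E; F/A] holding=-
step 2 (pickup(E)): towers=[B; C; D; F/A] holding=E
step 3 (stack(E, C)): towers=[B; C/E; D; F/A] holding=-
step 4 (pickup(D)): towers=[B; C/E; F/A] holding=D
step 5 (putdown(A)) [no-op]: towers=[B; C/E; F/A] holding=D
step 6 (stack(D, E)): towers=[B; C/E/D; F/A] holding=-
step 7 (stack(D, B)) [no-op]: towers=[B; C/E/D; F/A] holding=-

towers=[B; C/E/D; F/A] holding=-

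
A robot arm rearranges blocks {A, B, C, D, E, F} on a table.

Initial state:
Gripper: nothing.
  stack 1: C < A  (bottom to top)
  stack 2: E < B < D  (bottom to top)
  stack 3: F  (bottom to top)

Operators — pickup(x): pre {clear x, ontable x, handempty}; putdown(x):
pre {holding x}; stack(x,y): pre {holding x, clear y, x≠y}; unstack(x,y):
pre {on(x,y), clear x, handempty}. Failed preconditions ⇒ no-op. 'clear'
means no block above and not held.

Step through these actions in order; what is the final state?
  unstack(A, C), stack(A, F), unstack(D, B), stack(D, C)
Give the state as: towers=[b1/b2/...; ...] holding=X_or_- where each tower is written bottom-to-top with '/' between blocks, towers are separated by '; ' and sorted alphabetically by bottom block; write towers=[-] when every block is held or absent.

step 1 (unstack(A, C)): towers=[C; E/B/D; F] holding=A
step 2 (stack(A, F)): towers=[C; E/B/D; F/A] holding=-
step 3 (unstack(D, B)): towers=[C; E/B; F/A] holding=D
step 4 (stack(D, C)): towers=[C/D; E/B; F/A] holding=-

towers=[C/D; E/B; F/A] holding=-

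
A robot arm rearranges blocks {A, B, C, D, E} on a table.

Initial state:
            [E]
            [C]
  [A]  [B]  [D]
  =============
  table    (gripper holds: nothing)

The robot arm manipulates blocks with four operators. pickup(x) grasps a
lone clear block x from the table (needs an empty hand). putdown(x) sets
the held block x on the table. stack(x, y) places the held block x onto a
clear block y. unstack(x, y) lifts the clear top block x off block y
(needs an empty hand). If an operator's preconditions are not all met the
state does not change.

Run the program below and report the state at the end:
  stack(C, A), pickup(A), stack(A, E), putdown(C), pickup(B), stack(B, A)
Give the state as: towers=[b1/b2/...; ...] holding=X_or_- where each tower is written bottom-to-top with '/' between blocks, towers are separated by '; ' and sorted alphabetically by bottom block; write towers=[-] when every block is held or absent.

towers=[D/C/E/A/B] holding=-

step 1 (stack(C, A)) [no-op]: towers=[A; B; D/C/E] holding=-
step 2 (pickup(A)): towers=[B; D/C/E] holding=A
step 3 (stack(A, E)): towers=[B; D/C/E/A] holding=-
step 4 (putdown(C)) [no-op]: towers=[B; D/C/E/A] holding=-
step 5 (pickup(B)): towers=[D/C/E/A] holding=B
step 6 (stack(B, A)): towers=[D/C/E/A/B] holding=-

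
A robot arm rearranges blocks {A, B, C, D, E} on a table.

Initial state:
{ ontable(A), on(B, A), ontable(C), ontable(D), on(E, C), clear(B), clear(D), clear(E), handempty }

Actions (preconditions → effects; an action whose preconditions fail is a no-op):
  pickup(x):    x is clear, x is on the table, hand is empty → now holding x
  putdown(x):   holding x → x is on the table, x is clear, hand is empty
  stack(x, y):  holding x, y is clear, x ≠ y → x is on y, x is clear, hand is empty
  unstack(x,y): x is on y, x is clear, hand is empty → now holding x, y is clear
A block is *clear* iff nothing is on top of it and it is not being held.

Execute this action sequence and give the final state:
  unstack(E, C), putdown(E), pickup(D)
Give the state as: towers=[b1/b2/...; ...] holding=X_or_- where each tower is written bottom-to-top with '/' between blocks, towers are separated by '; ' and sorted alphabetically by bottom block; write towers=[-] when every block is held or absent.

step 1 (unstack(E, C)): towers=[A/B; C; D] holding=E
step 2 (putdown(E)): towers=[A/B; C; D; E] holding=-
step 3 (pickup(D)): towers=[A/B; C; E] holding=D

towers=[A/B; C; E] holding=D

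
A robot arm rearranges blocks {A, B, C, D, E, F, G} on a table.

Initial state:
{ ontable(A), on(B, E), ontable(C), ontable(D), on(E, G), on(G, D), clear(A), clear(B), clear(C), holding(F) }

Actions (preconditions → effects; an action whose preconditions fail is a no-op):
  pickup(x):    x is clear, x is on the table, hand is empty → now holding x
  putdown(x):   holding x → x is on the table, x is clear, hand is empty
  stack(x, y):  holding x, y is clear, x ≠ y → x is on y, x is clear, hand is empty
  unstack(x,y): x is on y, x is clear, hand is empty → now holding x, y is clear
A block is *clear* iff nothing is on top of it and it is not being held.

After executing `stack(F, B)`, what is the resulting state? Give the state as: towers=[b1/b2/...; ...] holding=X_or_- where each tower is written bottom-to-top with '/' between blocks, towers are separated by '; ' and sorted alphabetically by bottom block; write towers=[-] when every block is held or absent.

towers=[A; C; D/G/E/B/F] holding=-

before: towers=[A; C; D/G/E/B] holding=F
pre[stack(F, B)]: holding(F) yes, clear(B) yes, F≠B yes
all met → apply stack(F, B)
after:  towers=[A; C; D/G/E/B/F] holding=-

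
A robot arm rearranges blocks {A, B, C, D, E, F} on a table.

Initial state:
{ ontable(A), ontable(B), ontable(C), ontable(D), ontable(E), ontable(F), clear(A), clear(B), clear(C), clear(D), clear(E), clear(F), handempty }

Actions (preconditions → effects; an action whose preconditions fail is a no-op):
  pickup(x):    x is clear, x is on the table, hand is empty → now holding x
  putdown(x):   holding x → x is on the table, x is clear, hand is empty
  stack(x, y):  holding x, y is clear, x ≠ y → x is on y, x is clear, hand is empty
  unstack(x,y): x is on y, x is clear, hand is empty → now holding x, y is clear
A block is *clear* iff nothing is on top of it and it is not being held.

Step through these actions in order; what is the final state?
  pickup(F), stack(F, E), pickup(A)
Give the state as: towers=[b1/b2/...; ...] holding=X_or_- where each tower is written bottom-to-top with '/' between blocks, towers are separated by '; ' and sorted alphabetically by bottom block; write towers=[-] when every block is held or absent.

step 1 (pickup(F)): towers=[A; B; C; D; E] holding=F
step 2 (stack(F, E)): towers=[A; B; C; D; E/F] holding=-
step 3 (pickup(A)): towers=[B; C; D; E/F] holding=A

towers=[B; C; D; E/F] holding=A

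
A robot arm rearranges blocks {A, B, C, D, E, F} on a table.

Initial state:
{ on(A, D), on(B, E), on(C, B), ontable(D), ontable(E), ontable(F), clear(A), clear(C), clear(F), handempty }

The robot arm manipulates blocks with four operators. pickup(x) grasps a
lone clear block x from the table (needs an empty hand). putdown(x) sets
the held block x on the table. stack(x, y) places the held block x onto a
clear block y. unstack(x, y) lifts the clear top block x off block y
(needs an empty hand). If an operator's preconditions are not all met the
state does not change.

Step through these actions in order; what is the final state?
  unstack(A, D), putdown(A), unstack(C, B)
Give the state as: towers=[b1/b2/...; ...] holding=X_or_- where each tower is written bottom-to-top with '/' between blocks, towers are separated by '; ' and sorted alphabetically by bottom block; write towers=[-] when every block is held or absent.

step 1 (unstack(A, D)): towers=[D; E/B/C; F] holding=A
step 2 (putdown(A)): towers=[A; D; E/B/C; F] holding=-
step 3 (unstack(C, B)): towers=[A; D; E/B; F] holding=C

towers=[A; D; E/B; F] holding=C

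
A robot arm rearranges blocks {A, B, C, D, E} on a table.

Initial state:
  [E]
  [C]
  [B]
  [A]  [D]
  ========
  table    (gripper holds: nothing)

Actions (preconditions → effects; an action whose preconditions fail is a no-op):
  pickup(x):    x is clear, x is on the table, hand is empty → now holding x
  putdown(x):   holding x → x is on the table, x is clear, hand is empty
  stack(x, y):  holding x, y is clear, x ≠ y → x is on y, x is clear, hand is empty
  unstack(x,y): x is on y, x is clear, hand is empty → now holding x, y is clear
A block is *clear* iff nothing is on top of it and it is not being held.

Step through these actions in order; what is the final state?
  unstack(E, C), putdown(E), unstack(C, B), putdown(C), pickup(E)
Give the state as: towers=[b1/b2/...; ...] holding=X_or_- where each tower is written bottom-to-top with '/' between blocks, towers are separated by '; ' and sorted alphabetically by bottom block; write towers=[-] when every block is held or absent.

towers=[A/B; C; D] holding=E

step 1 (unstack(E, C)): towers=[A/B/C; D] holding=E
step 2 (putdown(E)): towers=[A/B/C; D; E] holding=-
step 3 (unstack(C, B)): towers=[A/B; D; E] holding=C
step 4 (putdown(C)): towers=[A/B; C; D; E] holding=-
step 5 (pickup(E)): towers=[A/B; C; D] holding=E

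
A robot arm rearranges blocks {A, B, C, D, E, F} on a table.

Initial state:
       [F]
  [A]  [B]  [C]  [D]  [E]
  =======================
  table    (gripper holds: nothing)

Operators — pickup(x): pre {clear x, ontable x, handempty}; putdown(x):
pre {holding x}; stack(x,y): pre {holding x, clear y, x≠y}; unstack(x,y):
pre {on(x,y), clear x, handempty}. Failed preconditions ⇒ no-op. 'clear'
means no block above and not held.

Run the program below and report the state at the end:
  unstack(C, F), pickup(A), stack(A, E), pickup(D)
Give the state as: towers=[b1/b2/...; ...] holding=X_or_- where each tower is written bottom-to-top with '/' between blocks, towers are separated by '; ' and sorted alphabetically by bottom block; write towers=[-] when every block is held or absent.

step 1 (unstack(C, F)) [no-op]: towers=[A; B/F; C; D; E] holding=-
step 2 (pickup(A)): towers=[B/F; C; D; E] holding=A
step 3 (stack(A, E)): towers=[B/F; C; D; E/A] holding=-
step 4 (pickup(D)): towers=[B/F; C; E/A] holding=D

towers=[B/F; C; E/A] holding=D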